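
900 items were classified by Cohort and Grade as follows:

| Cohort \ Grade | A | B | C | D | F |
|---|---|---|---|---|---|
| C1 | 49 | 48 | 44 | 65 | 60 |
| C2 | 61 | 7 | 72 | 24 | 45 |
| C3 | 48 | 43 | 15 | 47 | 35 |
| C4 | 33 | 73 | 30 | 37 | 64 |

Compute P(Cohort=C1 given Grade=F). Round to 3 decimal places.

0.294

Total with Grade=F: 60 + 45 + 35 + 64 = 204.
P(Cohort=C1 | Grade=F) = 60/204 = 0.294.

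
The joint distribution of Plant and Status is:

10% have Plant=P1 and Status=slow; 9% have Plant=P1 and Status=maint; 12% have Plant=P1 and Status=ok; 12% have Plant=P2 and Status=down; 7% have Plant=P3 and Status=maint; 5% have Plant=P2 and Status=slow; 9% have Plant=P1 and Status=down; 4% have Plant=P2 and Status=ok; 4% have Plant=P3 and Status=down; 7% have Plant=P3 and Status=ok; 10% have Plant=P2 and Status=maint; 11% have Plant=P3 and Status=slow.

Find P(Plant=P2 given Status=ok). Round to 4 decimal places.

P(Status=ok) = 0.12 + 0.04 + 0.07 = 0.23.
P(Plant=P2 | Status=ok) = 0.04/0.23 = 0.1739.

0.1739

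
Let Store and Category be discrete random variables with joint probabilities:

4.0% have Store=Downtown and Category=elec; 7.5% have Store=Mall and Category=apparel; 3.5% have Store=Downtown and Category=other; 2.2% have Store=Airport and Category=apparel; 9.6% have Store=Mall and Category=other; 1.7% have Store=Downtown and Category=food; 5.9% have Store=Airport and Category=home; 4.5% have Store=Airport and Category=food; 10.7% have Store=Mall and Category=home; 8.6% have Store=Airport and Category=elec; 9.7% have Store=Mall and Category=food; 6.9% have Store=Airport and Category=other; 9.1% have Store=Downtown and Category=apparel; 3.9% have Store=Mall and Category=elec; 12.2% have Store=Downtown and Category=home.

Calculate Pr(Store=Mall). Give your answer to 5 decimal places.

0.41400

P(Store=Mall) = 0.097 + 0.075 + 0.039 + 0.107 + 0.096 = 0.414.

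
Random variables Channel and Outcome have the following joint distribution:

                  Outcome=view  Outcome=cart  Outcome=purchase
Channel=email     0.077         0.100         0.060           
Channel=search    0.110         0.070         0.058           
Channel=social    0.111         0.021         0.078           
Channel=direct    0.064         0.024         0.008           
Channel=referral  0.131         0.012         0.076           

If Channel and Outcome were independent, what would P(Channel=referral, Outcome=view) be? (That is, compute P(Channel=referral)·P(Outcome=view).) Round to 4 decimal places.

P(Channel=referral) = 0.131 + 0.012 + 0.076 = 0.219.
P(Outcome=view) = 0.077 + 0.110 + 0.111 + 0.064 + 0.131 = 0.493.
Product: 0.219 × 0.493 = 0.1080.

0.1080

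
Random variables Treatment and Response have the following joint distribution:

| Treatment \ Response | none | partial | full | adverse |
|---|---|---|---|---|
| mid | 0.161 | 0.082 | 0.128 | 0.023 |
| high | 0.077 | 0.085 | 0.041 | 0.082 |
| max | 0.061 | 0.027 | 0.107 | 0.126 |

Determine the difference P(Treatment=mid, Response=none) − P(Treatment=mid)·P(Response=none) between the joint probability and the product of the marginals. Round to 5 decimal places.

0.04319

P(Treatment=mid) = 0.161 + 0.082 + 0.128 + 0.023 = 0.394.
P(Response=none) = 0.161 + 0.077 + 0.061 = 0.299.
P(Treatment=mid, Response=none) − P(Treatment=mid)P(Response=none) = 0.161 − 0.394×0.299 = 0.04319.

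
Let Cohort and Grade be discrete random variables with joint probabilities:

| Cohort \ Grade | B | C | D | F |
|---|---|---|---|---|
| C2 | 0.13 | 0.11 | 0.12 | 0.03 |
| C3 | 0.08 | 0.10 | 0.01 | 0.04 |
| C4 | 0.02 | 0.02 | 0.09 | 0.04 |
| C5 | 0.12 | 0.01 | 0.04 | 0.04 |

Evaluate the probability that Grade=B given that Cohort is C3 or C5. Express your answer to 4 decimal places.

P(Cohort=C3) = 0.08 + 0.10 + 0.01 + 0.04 = 0.23.
P(Cohort=C5) = 0.12 + 0.01 + 0.04 + 0.04 = 0.21.
P(Cohort ∈ {C3, C5}) = 0.23 + 0.21 = 0.44; P(Grade=B, Cohort ∈ {C3, C5}) = 0.08 + 0.12 = 0.20.
P(Grade=B | Cohort ∈ {C3, C5}) = 0.20/0.44 = 0.4545.

0.4545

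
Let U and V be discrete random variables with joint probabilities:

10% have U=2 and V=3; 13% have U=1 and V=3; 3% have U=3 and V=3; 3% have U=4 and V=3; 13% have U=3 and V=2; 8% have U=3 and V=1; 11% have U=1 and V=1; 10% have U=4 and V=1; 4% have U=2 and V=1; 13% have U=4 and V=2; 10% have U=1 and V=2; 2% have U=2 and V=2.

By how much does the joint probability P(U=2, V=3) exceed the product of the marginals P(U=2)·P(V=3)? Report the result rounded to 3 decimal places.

P(U=2) = 0.04 + 0.02 + 0.10 = 0.16.
P(V=3) = 0.13 + 0.10 + 0.03 + 0.03 = 0.29.
P(U=2, V=3) − P(U=2)P(V=3) = 0.10 − 0.16×0.29 = 0.054.

0.054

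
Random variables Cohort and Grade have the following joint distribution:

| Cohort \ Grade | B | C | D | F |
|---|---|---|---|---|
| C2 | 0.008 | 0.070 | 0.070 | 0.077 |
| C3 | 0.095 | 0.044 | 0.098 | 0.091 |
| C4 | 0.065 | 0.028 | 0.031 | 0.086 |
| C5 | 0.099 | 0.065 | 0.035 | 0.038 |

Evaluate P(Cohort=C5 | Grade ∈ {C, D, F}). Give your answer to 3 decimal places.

P(Grade=C) = 0.070 + 0.044 + 0.028 + 0.065 = 0.207.
P(Grade=D) = 0.070 + 0.098 + 0.031 + 0.035 = 0.234.
P(Grade=F) = 0.077 + 0.091 + 0.086 + 0.038 = 0.292.
P(Grade ∈ {C, D, F}) = 0.207 + 0.234 + 0.292 = 0.733; P(Cohort=C5, Grade ∈ {C, D, F}) = 0.065 + 0.035 + 0.038 = 0.138.
P(Cohort=C5 | Grade ∈ {C, D, F}) = 0.138/0.733 = 0.188.

0.188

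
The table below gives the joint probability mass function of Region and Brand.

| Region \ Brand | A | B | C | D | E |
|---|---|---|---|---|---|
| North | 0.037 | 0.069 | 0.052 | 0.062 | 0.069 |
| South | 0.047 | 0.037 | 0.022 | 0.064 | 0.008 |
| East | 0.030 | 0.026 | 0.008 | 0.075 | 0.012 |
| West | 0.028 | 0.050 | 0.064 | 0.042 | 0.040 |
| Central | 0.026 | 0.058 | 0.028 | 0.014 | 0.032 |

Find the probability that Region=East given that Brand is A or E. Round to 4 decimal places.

P(Brand=A) = 0.037 + 0.047 + 0.030 + 0.028 + 0.026 = 0.168.
P(Brand=E) = 0.069 + 0.008 + 0.012 + 0.040 + 0.032 = 0.161.
P(Brand ∈ {A, E}) = 0.168 + 0.161 = 0.329; P(Region=East, Brand ∈ {A, E}) = 0.030 + 0.012 = 0.042.
P(Region=East | Brand ∈ {A, E}) = 0.042/0.329 = 0.1277.

0.1277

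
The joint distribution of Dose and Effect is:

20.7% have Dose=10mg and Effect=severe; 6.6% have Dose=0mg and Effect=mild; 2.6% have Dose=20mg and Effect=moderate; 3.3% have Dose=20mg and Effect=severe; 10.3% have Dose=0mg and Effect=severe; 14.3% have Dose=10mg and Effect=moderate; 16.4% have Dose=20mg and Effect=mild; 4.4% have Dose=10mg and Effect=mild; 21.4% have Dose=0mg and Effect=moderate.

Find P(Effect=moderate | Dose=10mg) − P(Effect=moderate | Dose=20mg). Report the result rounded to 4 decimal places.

0.2464

P(Dose=10mg) = 0.044 + 0.143 + 0.207 = 0.394; P(Effect=moderate | Dose=10mg) = 0.143/0.394 = 0.36294.
P(Dose=20mg) = 0.164 + 0.026 + 0.033 = 0.223; P(Effect=moderate | Dose=20mg) = 0.026/0.223 = 0.11659.
Difference = 0.2464.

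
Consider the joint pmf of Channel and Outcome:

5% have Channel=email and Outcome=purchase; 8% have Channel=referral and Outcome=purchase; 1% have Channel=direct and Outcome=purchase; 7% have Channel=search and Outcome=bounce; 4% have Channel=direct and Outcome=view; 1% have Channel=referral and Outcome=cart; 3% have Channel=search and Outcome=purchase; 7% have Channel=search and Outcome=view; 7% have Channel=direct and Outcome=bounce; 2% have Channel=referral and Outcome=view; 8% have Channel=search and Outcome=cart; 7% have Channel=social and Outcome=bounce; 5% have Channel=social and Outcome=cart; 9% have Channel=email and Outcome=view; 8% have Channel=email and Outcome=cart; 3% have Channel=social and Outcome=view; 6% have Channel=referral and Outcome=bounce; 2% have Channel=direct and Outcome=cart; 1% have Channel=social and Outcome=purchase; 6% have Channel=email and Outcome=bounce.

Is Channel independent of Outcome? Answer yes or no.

P(Channel=referral) = 0.17 and P(Outcome=purchase) = 0.18, so their product is 0.0306, but P(Channel=referral, Outcome=purchase) = 0.08. Since these differ, Channel and Outcome are not independent.

no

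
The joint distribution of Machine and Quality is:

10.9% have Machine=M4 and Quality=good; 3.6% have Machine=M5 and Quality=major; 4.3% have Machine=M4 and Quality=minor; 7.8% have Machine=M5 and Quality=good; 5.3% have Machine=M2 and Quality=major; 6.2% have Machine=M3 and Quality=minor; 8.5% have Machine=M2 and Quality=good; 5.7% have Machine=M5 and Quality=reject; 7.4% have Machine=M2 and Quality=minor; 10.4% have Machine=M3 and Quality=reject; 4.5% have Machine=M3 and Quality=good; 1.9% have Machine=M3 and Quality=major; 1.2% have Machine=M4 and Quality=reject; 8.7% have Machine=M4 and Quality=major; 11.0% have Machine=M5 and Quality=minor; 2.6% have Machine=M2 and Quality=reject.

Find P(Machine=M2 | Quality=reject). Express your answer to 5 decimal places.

0.13065

P(Quality=reject) = 0.026 + 0.104 + 0.012 + 0.057 = 0.199.
P(Machine=M2 | Quality=reject) = 0.026/0.199 = 0.13065.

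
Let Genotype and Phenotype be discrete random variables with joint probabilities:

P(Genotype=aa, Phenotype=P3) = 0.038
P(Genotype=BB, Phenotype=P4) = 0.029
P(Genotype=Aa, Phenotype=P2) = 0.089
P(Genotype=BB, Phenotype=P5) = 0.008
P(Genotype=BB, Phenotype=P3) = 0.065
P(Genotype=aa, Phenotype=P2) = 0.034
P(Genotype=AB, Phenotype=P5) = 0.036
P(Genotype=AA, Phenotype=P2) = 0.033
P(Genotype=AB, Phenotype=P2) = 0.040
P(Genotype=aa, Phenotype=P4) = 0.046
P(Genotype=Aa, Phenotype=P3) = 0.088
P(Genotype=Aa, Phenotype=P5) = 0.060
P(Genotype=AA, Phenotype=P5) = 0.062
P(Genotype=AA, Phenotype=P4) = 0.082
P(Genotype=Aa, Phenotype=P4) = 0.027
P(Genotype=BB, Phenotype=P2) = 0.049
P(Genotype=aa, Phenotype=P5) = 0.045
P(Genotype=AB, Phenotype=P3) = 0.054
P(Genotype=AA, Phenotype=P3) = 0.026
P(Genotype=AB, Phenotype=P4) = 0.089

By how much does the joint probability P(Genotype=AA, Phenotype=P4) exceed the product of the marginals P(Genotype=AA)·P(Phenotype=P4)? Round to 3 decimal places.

0.027

P(Genotype=AA) = 0.033 + 0.026 + 0.082 + 0.062 = 0.203.
P(Phenotype=P4) = 0.082 + 0.027 + 0.046 + 0.089 + 0.029 = 0.273.
P(Genotype=AA, Phenotype=P4) − P(Genotype=AA)P(Phenotype=P4) = 0.082 − 0.203×0.273 = 0.027.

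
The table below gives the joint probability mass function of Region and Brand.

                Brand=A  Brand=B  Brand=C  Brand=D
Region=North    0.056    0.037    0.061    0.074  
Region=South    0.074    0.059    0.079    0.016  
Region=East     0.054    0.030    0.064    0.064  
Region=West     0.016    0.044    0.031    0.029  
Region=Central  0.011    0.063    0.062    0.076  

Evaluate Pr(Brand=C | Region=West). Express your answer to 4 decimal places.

0.2583

P(Region=West) = 0.016 + 0.044 + 0.031 + 0.029 = 0.120.
P(Brand=C | Region=West) = 0.031/0.120 = 0.2583.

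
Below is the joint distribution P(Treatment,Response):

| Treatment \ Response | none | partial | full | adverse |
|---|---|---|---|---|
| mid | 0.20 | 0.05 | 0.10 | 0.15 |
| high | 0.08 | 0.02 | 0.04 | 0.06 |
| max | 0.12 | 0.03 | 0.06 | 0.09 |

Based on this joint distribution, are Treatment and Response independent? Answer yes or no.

Every cell satisfies P(Treatment,Response) = P(Treatment)·P(Response). For instance P(Treatment=mid) = 0.50, P(Response=adverse) = 0.30, and 0.50×0.30 = 0.15 matches the joint entry. So Treatment and Response are independent.

yes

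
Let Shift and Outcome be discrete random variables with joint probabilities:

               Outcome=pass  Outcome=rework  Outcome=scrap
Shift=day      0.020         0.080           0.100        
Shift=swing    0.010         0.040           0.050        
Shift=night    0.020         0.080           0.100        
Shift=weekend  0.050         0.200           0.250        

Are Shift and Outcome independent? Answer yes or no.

yes

Every cell satisfies P(Shift,Outcome) = P(Shift)·P(Outcome). For instance P(Shift=night) = 0.200, P(Outcome=pass) = 0.100, and 0.200×0.100 = 0.020 matches the joint entry. So Shift and Outcome are independent.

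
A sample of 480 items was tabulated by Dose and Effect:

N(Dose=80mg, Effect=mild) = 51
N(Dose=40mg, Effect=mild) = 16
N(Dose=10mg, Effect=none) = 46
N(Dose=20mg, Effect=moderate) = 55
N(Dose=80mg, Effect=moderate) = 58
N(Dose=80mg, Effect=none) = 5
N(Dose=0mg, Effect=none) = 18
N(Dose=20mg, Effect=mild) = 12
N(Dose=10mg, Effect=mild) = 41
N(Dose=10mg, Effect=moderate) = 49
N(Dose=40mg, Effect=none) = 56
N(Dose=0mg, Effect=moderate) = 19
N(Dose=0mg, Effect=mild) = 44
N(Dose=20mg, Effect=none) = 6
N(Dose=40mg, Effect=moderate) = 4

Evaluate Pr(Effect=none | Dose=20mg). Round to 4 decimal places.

0.0822

Total with Dose=20mg: 6 + 12 + 55 = 73.
P(Effect=none | Dose=20mg) = 6/73 = 0.0822.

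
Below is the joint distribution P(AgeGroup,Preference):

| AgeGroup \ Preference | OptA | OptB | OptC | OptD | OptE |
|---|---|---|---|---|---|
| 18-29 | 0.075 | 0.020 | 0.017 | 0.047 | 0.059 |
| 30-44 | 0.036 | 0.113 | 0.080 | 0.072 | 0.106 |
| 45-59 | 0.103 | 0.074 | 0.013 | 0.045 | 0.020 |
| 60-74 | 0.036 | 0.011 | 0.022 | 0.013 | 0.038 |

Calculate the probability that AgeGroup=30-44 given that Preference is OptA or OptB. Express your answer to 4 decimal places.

P(Preference=OptA) = 0.075 + 0.036 + 0.103 + 0.036 = 0.250.
P(Preference=OptB) = 0.020 + 0.113 + 0.074 + 0.011 = 0.218.
P(Preference ∈ {OptA, OptB}) = 0.250 + 0.218 = 0.468; P(AgeGroup=30-44, Preference ∈ {OptA, OptB}) = 0.036 + 0.113 = 0.149.
P(AgeGroup=30-44 | Preference ∈ {OptA, OptB}) = 0.149/0.468 = 0.3184.

0.3184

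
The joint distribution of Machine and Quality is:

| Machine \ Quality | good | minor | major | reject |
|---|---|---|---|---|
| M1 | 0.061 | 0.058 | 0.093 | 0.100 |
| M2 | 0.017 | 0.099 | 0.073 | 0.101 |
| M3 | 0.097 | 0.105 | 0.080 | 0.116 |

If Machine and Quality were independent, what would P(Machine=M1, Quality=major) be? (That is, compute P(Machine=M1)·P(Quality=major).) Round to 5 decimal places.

P(Machine=M1) = 0.061 + 0.058 + 0.093 + 0.100 = 0.312.
P(Quality=major) = 0.093 + 0.073 + 0.080 = 0.246.
Product: 0.312 × 0.246 = 0.07675.

0.07675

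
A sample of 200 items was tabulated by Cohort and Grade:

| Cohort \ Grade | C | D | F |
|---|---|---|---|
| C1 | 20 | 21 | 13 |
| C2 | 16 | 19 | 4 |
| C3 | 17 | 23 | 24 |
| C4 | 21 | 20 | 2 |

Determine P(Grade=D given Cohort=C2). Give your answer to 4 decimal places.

Total with Cohort=C2: 16 + 19 + 4 = 39.
P(Grade=D | Cohort=C2) = 19/39 = 0.4872.

0.4872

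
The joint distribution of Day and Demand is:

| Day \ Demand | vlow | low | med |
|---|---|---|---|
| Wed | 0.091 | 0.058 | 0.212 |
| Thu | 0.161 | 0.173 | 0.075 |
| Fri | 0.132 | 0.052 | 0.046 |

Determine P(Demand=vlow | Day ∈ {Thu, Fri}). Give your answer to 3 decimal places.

0.459

P(Day=Thu) = 0.161 + 0.173 + 0.075 = 0.409.
P(Day=Fri) = 0.132 + 0.052 + 0.046 = 0.230.
P(Day ∈ {Thu, Fri}) = 0.409 + 0.230 = 0.639; P(Demand=vlow, Day ∈ {Thu, Fri}) = 0.161 + 0.132 = 0.293.
P(Demand=vlow | Day ∈ {Thu, Fri}) = 0.293/0.639 = 0.459.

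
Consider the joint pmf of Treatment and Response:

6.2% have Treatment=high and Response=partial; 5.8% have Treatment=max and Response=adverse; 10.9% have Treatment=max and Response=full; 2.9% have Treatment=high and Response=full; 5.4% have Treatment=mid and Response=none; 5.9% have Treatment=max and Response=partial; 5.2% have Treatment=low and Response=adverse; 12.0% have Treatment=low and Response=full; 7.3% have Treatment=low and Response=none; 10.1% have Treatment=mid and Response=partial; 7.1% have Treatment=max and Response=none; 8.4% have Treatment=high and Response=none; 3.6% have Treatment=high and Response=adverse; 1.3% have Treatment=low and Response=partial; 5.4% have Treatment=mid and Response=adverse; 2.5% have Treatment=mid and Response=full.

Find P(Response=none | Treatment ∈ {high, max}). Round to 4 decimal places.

0.3051

P(Treatment=high) = 0.084 + 0.062 + 0.029 + 0.036 = 0.211.
P(Treatment=max) = 0.071 + 0.059 + 0.109 + 0.058 = 0.297.
P(Treatment ∈ {high, max}) = 0.211 + 0.297 = 0.508; P(Response=none, Treatment ∈ {high, max}) = 0.084 + 0.071 = 0.155.
P(Response=none | Treatment ∈ {high, max}) = 0.155/0.508 = 0.3051.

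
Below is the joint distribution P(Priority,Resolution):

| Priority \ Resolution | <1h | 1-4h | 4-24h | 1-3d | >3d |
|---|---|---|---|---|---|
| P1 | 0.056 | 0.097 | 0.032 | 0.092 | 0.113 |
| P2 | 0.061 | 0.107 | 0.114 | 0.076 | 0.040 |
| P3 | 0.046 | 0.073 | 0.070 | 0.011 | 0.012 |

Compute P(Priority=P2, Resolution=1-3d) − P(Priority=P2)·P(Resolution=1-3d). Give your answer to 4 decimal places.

P(Priority=P2) = 0.061 + 0.107 + 0.114 + 0.076 + 0.040 = 0.398.
P(Resolution=1-3d) = 0.092 + 0.076 + 0.011 = 0.179.
P(Priority=P2, Resolution=1-3d) − P(Priority=P2)P(Resolution=1-3d) = 0.076 − 0.398×0.179 = 0.0048.

0.0048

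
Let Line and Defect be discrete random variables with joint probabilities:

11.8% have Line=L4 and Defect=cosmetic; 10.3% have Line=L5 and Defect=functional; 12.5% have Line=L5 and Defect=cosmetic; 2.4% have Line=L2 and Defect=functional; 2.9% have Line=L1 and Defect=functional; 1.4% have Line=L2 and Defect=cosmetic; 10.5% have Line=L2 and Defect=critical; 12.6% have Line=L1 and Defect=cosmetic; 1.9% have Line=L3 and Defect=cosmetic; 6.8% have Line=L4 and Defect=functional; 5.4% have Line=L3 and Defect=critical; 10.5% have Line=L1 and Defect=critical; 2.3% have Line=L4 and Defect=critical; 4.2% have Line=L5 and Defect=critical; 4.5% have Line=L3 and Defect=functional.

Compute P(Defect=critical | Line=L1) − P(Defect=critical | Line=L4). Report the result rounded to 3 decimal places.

P(Line=L1) = 0.126 + 0.029 + 0.105 = 0.260; P(Defect=critical | Line=L1) = 0.105/0.260 = 0.4038.
P(Line=L4) = 0.118 + 0.068 + 0.023 = 0.209; P(Defect=critical | Line=L4) = 0.023/0.209 = 0.1100.
Difference = 0.294.

0.294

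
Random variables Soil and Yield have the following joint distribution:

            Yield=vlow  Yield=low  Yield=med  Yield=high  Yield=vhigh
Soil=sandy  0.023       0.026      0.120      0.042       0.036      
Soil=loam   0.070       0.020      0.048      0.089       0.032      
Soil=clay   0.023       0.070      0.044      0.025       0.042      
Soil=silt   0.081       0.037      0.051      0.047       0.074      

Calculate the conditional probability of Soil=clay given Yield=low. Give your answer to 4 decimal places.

P(Yield=low) = 0.026 + 0.020 + 0.070 + 0.037 = 0.153.
P(Soil=clay | Yield=low) = 0.070/0.153 = 0.4575.

0.4575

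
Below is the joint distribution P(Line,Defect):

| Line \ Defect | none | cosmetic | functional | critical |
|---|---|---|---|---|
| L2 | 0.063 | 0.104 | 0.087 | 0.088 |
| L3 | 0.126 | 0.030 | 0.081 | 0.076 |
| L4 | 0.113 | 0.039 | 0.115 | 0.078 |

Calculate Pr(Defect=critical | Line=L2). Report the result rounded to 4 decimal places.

P(Line=L2) = 0.063 + 0.104 + 0.087 + 0.088 = 0.342.
P(Defect=critical | Line=L2) = 0.088/0.342 = 0.2573.

0.2573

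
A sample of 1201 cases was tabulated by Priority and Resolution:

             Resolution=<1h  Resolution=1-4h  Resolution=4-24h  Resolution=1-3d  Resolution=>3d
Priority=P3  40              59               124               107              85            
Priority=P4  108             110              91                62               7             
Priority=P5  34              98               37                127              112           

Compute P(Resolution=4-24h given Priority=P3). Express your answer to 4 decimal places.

Total with Priority=P3: 40 + 59 + 124 + 107 + 85 = 415.
P(Resolution=4-24h | Priority=P3) = 124/415 = 0.2988.

0.2988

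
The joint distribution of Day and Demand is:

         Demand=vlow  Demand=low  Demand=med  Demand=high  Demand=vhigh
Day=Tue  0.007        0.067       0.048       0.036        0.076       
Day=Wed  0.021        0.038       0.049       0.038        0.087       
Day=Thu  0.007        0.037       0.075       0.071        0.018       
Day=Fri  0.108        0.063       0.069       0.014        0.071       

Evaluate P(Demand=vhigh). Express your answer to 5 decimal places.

0.25200

P(Demand=vhigh) = 0.076 + 0.087 + 0.018 + 0.071 = 0.252.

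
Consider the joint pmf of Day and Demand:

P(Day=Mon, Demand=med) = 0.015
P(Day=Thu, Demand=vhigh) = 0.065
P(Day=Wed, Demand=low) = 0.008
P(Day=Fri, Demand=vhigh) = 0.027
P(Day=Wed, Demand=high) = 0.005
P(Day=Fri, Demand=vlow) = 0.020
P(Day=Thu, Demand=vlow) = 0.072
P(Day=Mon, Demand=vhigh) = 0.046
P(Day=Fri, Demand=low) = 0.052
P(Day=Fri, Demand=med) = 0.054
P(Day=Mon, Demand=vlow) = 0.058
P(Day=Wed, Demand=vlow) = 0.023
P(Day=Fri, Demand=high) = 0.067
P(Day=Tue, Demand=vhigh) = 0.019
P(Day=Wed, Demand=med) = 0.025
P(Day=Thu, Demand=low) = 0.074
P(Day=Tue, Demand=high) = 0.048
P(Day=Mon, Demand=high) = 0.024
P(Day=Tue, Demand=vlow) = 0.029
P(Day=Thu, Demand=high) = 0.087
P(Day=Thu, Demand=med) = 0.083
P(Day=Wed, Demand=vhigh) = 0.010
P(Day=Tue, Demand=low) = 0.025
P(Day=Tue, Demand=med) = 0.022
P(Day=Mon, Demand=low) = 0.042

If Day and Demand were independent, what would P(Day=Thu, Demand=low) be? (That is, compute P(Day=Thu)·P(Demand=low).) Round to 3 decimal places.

0.077

P(Day=Thu) = 0.072 + 0.074 + 0.083 + 0.087 + 0.065 = 0.381.
P(Demand=low) = 0.042 + 0.025 + 0.008 + 0.074 + 0.052 = 0.201.
Product: 0.381 × 0.201 = 0.077.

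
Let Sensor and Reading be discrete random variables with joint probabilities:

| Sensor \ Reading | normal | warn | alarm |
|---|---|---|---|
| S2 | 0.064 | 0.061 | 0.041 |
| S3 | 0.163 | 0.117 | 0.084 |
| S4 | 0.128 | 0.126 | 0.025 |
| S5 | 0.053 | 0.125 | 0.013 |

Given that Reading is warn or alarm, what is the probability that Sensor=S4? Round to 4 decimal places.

0.2551

P(Reading=warn) = 0.061 + 0.117 + 0.126 + 0.125 = 0.429.
P(Reading=alarm) = 0.041 + 0.084 + 0.025 + 0.013 = 0.163.
P(Reading ∈ {warn, alarm}) = 0.429 + 0.163 = 0.592; P(Sensor=S4, Reading ∈ {warn, alarm}) = 0.126 + 0.025 = 0.151.
P(Sensor=S4 | Reading ∈ {warn, alarm}) = 0.151/0.592 = 0.2551.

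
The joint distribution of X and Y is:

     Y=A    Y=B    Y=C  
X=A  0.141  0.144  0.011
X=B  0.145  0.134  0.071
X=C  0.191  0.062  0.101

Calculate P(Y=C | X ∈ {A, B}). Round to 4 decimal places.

P(X=A) = 0.141 + 0.144 + 0.011 = 0.296.
P(X=B) = 0.145 + 0.134 + 0.071 = 0.350.
P(X ∈ {A, B}) = 0.296 + 0.350 = 0.646; P(Y=C, X ∈ {A, B}) = 0.011 + 0.071 = 0.082.
P(Y=C | X ∈ {A, B}) = 0.082/0.646 = 0.1269.

0.1269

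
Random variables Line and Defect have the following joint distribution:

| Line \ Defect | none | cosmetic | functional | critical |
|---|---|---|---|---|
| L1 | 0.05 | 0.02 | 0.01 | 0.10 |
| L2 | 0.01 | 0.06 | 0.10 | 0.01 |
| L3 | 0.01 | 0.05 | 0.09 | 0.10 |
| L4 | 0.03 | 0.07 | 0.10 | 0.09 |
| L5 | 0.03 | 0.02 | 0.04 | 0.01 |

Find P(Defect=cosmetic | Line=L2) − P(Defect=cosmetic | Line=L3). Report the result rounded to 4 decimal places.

P(Line=L2) = 0.01 + 0.06 + 0.10 + 0.01 = 0.18; P(Defect=cosmetic | Line=L2) = 0.06/0.18 = 0.33333.
P(Line=L3) = 0.01 + 0.05 + 0.09 + 0.10 = 0.25; P(Defect=cosmetic | Line=L3) = 0.05/0.25 = 0.20000.
Difference = 0.1333.

0.1333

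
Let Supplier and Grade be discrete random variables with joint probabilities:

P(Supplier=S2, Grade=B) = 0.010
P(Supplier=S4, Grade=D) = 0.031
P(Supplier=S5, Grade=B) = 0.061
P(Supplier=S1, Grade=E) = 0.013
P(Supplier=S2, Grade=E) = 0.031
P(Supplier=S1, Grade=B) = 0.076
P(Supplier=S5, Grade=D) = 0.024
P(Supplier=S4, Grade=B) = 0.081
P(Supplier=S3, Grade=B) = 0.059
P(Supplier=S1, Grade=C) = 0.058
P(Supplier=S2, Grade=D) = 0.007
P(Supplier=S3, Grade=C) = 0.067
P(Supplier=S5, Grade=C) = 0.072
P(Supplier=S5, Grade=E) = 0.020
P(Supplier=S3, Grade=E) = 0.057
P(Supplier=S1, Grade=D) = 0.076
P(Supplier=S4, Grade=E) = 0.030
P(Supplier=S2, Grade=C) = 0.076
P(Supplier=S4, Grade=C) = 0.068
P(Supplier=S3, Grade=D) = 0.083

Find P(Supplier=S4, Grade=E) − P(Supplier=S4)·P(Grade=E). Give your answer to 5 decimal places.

-0.00171

P(Supplier=S4) = 0.081 + 0.068 + 0.031 + 0.030 = 0.210.
P(Grade=E) = 0.013 + 0.031 + 0.057 + 0.030 + 0.020 = 0.151.
P(Supplier=S4, Grade=E) − P(Supplier=S4)P(Grade=E) = 0.030 − 0.210×0.151 = -0.00171.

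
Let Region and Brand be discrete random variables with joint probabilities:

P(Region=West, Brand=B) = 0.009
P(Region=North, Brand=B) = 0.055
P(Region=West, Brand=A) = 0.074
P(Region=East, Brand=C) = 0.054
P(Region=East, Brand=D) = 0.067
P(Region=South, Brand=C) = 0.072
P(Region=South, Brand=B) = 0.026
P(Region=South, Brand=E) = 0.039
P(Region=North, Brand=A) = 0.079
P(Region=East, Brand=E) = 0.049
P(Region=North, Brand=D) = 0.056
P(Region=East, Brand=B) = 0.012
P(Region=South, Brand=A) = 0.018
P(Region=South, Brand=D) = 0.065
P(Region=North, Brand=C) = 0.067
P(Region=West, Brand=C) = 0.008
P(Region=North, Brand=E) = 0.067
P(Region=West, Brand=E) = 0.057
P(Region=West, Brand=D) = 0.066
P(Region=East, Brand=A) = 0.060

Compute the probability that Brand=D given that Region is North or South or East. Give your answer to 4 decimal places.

P(Region=North) = 0.079 + 0.055 + 0.067 + 0.056 + 0.067 = 0.324.
P(Region=South) = 0.018 + 0.026 + 0.072 + 0.065 + 0.039 = 0.220.
P(Region=East) = 0.060 + 0.012 + 0.054 + 0.067 + 0.049 = 0.242.
P(Region ∈ {North, South, East}) = 0.324 + 0.220 + 0.242 = 0.786; P(Brand=D, Region ∈ {North, South, East}) = 0.056 + 0.065 + 0.067 = 0.188.
P(Brand=D | Region ∈ {North, South, East}) = 0.188/0.786 = 0.2392.

0.2392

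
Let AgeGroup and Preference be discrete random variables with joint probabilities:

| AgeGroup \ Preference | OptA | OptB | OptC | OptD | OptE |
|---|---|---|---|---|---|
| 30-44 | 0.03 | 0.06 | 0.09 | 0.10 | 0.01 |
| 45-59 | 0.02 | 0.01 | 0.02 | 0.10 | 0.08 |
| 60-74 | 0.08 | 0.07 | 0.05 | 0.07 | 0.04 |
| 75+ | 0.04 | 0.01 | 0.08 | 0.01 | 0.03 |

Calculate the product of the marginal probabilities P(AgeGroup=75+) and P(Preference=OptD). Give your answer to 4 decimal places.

P(AgeGroup=75+) = 0.04 + 0.01 + 0.08 + 0.01 + 0.03 = 0.17.
P(Preference=OptD) = 0.10 + 0.10 + 0.07 + 0.01 = 0.28.
Product: 0.17 × 0.28 = 0.0476.

0.0476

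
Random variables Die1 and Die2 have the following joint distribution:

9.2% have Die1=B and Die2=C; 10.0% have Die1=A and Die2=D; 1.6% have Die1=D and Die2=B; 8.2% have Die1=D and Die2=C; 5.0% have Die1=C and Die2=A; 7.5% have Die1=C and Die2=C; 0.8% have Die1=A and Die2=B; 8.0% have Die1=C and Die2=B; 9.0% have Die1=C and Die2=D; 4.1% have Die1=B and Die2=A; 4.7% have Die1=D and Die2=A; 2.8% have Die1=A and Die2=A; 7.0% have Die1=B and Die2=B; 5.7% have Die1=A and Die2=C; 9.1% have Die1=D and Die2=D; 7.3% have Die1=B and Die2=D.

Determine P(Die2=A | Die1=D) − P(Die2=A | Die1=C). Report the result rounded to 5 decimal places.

P(Die1=D) = 0.047 + 0.016 + 0.082 + 0.091 = 0.236; P(Die2=A | Die1=D) = 0.047/0.236 = 0.199153.
P(Die1=C) = 0.050 + 0.080 + 0.075 + 0.090 = 0.295; P(Die2=A | Die1=C) = 0.050/0.295 = 0.169492.
Difference = 0.02966.

0.02966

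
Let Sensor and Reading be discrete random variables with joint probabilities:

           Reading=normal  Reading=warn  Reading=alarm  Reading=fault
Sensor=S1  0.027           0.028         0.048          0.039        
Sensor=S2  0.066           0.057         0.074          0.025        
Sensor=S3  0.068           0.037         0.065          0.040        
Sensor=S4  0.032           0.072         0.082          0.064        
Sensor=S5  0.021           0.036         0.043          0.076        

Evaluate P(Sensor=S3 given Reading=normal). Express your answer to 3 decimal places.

P(Reading=normal) = 0.027 + 0.066 + 0.068 + 0.032 + 0.021 = 0.214.
P(Sensor=S3 | Reading=normal) = 0.068/0.214 = 0.318.

0.318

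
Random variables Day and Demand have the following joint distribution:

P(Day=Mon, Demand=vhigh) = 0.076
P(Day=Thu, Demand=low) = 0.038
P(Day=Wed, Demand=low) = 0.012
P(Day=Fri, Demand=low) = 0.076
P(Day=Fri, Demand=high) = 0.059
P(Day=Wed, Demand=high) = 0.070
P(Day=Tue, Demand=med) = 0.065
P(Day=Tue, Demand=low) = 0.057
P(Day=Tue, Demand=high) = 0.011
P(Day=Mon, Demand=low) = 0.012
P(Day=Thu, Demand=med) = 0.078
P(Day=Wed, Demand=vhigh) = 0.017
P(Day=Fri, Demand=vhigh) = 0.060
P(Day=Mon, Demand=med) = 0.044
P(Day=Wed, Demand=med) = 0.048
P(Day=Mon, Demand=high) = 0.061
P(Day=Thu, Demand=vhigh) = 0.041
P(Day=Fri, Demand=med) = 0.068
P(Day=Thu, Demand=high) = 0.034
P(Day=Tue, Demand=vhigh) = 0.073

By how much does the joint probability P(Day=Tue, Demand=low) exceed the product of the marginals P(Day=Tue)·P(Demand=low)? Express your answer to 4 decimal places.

0.0168

P(Day=Tue) = 0.057 + 0.065 + 0.011 + 0.073 = 0.206.
P(Demand=low) = 0.012 + 0.057 + 0.012 + 0.038 + 0.076 = 0.195.
P(Day=Tue, Demand=low) − P(Day=Tue)P(Demand=low) = 0.057 − 0.206×0.195 = 0.0168.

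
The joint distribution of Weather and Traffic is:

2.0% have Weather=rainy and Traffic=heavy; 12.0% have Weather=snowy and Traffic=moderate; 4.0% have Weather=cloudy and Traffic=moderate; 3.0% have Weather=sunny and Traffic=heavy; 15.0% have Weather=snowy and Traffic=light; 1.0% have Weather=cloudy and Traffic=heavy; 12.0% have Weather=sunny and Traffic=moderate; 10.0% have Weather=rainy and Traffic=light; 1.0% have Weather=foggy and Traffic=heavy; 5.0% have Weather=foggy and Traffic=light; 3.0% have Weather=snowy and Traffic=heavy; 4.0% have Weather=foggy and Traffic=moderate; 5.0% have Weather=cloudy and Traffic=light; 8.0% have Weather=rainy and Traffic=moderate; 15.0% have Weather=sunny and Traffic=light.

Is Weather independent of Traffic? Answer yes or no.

Every cell satisfies P(Weather,Traffic) = P(Weather)·P(Traffic). For instance P(Weather=cloudy) = 0.100, P(Traffic=moderate) = 0.400, and 0.100×0.400 = 0.040 matches the joint entry. So Weather and Traffic are independent.

yes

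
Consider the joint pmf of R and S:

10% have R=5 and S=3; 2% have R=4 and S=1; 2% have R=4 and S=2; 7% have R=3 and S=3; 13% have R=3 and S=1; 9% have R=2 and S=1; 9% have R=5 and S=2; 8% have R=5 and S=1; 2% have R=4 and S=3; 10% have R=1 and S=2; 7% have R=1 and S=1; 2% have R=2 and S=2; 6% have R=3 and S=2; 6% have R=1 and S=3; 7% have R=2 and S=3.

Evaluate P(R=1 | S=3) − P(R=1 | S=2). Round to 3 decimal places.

-0.157

P(S=3) = 0.06 + 0.07 + 0.07 + 0.02 + 0.10 = 0.32; P(R=1 | S=3) = 0.06/0.32 = 0.1875.
P(S=2) = 0.10 + 0.02 + 0.06 + 0.02 + 0.09 = 0.29; P(R=1 | S=2) = 0.10/0.29 = 0.3448.
Difference = -0.157.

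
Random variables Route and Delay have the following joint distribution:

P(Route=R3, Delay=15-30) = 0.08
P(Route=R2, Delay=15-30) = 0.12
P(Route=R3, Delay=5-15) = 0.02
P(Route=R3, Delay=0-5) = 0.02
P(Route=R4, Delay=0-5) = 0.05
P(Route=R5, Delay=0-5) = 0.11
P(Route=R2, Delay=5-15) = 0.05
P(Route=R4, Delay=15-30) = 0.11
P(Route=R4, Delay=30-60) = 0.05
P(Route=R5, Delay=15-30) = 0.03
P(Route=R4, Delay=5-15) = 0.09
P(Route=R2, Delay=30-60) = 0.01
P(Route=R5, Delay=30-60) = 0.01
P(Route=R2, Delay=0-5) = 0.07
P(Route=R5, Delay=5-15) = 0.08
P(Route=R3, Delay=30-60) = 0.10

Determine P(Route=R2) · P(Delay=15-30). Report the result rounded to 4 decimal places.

P(Route=R2) = 0.07 + 0.05 + 0.12 + 0.01 = 0.25.
P(Delay=15-30) = 0.12 + 0.08 + 0.11 + 0.03 = 0.34.
Product: 0.25 × 0.34 = 0.0850.

0.0850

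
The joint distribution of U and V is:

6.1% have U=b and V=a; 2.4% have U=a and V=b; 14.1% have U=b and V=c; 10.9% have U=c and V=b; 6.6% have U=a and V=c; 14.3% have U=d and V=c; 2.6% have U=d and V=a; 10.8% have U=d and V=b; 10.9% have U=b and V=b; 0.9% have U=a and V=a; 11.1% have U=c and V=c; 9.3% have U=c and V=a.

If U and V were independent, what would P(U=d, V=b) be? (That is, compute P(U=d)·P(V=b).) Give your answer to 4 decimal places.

0.0970

P(U=d) = 0.026 + 0.108 + 0.143 = 0.277.
P(V=b) = 0.024 + 0.109 + 0.109 + 0.108 = 0.350.
Product: 0.277 × 0.350 = 0.0970.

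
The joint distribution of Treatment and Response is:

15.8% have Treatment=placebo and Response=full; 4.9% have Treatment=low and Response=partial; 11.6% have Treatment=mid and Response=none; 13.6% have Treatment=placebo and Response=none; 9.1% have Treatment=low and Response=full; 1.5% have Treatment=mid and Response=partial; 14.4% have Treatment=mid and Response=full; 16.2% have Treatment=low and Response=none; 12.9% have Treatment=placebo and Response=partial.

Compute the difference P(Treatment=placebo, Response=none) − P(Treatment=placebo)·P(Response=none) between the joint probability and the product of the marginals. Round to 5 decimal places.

-0.03912

P(Treatment=placebo) = 0.136 + 0.129 + 0.158 = 0.423.
P(Response=none) = 0.136 + 0.162 + 0.116 = 0.414.
P(Treatment=placebo, Response=none) − P(Treatment=placebo)P(Response=none) = 0.136 − 0.423×0.414 = -0.03912.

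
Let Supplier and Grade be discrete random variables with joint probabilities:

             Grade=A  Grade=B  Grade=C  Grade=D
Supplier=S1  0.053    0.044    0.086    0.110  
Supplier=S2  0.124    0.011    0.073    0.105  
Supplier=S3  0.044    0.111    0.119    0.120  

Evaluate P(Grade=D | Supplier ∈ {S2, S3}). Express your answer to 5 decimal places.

P(Supplier=S2) = 0.124 + 0.011 + 0.073 + 0.105 = 0.313.
P(Supplier=S3) = 0.044 + 0.111 + 0.119 + 0.120 = 0.394.
P(Supplier ∈ {S2, S3}) = 0.313 + 0.394 = 0.707; P(Grade=D, Supplier ∈ {S2, S3}) = 0.105 + 0.120 = 0.225.
P(Grade=D | Supplier ∈ {S2, S3}) = 0.225/0.707 = 0.31825.

0.31825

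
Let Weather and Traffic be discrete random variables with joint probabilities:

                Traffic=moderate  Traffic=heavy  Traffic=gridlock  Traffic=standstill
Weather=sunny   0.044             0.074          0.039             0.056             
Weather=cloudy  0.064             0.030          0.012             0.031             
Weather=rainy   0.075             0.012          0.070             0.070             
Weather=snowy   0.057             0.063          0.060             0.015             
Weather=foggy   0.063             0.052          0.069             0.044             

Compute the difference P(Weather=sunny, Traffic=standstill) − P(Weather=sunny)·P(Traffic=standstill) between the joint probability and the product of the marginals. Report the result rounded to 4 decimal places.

P(Weather=sunny) = 0.044 + 0.074 + 0.039 + 0.056 = 0.213.
P(Traffic=standstill) = 0.056 + 0.031 + 0.070 + 0.015 + 0.044 = 0.216.
P(Weather=sunny, Traffic=standstill) − P(Weather=sunny)P(Traffic=standstill) = 0.056 − 0.213×0.216 = 0.0100.

0.0100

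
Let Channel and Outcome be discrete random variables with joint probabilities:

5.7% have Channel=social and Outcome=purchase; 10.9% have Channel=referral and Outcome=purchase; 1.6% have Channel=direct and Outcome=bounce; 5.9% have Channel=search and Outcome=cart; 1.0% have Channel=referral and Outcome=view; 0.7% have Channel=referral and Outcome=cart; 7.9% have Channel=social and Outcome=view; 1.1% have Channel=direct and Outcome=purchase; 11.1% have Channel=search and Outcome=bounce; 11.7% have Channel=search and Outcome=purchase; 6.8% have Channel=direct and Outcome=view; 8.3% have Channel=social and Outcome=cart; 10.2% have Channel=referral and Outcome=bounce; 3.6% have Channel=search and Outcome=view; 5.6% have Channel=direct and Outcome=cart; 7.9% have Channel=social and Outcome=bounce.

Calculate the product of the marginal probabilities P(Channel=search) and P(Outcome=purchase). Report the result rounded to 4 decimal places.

P(Channel=search) = 0.111 + 0.036 + 0.059 + 0.117 = 0.323.
P(Outcome=purchase) = 0.117 + 0.057 + 0.011 + 0.109 = 0.294.
Product: 0.323 × 0.294 = 0.0950.

0.0950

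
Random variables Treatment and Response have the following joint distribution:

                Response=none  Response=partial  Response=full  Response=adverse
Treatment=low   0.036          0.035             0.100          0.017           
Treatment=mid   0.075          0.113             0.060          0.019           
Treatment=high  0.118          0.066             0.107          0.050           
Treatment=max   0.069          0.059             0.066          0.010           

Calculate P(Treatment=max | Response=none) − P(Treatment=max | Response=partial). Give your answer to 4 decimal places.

0.0154

P(Response=none) = 0.036 + 0.075 + 0.118 + 0.069 = 0.298; P(Treatment=max | Response=none) = 0.069/0.298 = 0.23154.
P(Response=partial) = 0.035 + 0.113 + 0.066 + 0.059 = 0.273; P(Treatment=max | Response=partial) = 0.059/0.273 = 0.21612.
Difference = 0.0154.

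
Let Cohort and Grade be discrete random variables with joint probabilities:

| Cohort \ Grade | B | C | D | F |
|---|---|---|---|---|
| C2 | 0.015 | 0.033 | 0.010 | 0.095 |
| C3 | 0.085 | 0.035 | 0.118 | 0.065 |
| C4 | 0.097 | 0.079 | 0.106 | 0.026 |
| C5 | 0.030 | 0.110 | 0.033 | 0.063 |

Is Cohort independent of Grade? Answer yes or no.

no

P(Cohort=C2) = 0.153 and P(Grade=F) = 0.249, so their product is 0.03810, but P(Cohort=C2, Grade=F) = 0.095. Since these differ, Cohort and Grade are not independent.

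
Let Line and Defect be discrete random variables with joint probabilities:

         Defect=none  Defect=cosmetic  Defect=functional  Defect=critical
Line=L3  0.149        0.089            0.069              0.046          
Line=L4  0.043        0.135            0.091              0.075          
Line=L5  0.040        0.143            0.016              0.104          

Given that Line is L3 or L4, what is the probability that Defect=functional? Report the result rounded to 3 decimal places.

P(Line=L3) = 0.149 + 0.089 + 0.069 + 0.046 = 0.353.
P(Line=L4) = 0.043 + 0.135 + 0.091 + 0.075 = 0.344.
P(Line ∈ {L3, L4}) = 0.353 + 0.344 = 0.697; P(Defect=functional, Line ∈ {L3, L4}) = 0.069 + 0.091 = 0.160.
P(Defect=functional | Line ∈ {L3, L4}) = 0.160/0.697 = 0.230.

0.230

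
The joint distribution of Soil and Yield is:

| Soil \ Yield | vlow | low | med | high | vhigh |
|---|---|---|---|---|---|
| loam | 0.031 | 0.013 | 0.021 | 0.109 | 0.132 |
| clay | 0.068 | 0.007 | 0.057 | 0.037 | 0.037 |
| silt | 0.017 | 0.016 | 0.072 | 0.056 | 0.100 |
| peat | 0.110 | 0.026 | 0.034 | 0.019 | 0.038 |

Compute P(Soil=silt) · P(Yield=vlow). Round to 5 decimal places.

P(Soil=silt) = 0.017 + 0.016 + 0.072 + 0.056 + 0.100 = 0.261.
P(Yield=vlow) = 0.031 + 0.068 + 0.017 + 0.110 = 0.226.
Product: 0.261 × 0.226 = 0.05899.

0.05899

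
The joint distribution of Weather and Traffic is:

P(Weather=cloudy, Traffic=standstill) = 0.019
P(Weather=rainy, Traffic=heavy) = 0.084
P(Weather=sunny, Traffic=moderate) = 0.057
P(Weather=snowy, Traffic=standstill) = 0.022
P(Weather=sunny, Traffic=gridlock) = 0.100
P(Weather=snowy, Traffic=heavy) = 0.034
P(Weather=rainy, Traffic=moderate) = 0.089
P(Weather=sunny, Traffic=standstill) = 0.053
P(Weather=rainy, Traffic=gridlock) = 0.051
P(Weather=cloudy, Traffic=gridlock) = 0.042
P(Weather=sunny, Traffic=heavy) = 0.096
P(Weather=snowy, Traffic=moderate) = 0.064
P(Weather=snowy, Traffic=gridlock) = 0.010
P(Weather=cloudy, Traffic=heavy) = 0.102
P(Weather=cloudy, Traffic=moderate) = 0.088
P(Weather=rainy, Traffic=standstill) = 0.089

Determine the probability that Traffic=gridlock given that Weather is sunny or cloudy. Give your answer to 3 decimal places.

0.255

P(Weather=sunny) = 0.057 + 0.096 + 0.100 + 0.053 = 0.306.
P(Weather=cloudy) = 0.088 + 0.102 + 0.042 + 0.019 = 0.251.
P(Weather ∈ {sunny, cloudy}) = 0.306 + 0.251 = 0.557; P(Traffic=gridlock, Weather ∈ {sunny, cloudy}) = 0.100 + 0.042 = 0.142.
P(Traffic=gridlock | Weather ∈ {sunny, cloudy}) = 0.142/0.557 = 0.255.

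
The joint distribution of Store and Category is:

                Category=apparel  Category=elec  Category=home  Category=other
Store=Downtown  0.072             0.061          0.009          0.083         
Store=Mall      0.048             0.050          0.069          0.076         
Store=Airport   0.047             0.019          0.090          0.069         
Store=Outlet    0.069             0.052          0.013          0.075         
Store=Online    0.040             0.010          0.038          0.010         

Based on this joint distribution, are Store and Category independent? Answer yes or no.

P(Store=Airport) = 0.225 and P(Category=home) = 0.219, so their product is 0.04928, but P(Store=Airport, Category=home) = 0.090. Since these differ, Store and Category are not independent.

no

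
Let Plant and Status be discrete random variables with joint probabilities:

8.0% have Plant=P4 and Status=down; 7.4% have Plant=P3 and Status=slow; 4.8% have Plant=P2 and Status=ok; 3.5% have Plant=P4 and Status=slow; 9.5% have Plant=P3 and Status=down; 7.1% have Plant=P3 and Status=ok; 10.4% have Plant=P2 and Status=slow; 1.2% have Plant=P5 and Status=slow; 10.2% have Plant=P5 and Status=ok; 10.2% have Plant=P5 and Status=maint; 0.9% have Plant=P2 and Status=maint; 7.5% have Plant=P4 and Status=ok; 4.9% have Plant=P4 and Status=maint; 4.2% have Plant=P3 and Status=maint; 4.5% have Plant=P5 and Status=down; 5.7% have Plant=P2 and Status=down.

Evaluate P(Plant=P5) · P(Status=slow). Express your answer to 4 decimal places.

0.0587

P(Plant=P5) = 0.102 + 0.012 + 0.045 + 0.102 = 0.261.
P(Status=slow) = 0.104 + 0.074 + 0.035 + 0.012 = 0.225.
Product: 0.261 × 0.225 = 0.0587.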